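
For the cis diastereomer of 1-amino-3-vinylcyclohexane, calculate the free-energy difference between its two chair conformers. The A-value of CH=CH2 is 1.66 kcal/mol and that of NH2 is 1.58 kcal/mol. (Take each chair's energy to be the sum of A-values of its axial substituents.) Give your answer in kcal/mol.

3.24 kcal/mol

C1 and C3 have the same parity, so for the cis isomer the two substituents are e,e in one chair and a,a in the other.
Chair I (vinyl axial, amino axial): E = 3.24 kcal/mol.
Chair II (vinyl equatorial, amino equatorial): E = 0.00 kcal/mol.
ΔE = 3.24 − 0.00 = 3.24 kcal/mol; chair II is more stable.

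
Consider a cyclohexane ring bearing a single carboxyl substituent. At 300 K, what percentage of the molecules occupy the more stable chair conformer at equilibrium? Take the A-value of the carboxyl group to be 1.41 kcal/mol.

91.4%

One chair has the carboxyl group axial (E = 1.41 kcal/mol) and the other has it equatorial (E = 0).
ΔG = 1.41 kcal/mol between the two chairs.
K = exp(ΔG/RT) with R = 1.987×10⁻³ kcal mol⁻¹ K⁻¹ and T = 300 K gives K ≈ 10.6.
Fraction in the lower-energy chair = K/(K+1) = 91.4%.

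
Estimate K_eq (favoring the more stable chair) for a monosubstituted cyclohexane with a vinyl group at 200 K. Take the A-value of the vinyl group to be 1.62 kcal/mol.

K ≈ 58.9

One chair has the vinyl group axial (E = 1.62 kcal/mol) and the other has it equatorial (E = 0).
ΔG = 1.62 kcal/mol between the two chairs.
K = exp(ΔG/RT) with R = 1.987×10⁻³ kcal mol⁻¹ K⁻¹ and T = 200 K gives K ≈ 58.9.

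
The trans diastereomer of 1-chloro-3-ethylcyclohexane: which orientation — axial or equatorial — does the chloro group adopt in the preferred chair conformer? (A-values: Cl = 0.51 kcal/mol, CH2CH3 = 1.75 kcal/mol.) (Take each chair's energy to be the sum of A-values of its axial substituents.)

axial

C1 and C3 have the same parity, so for the trans isomer the two substituents are one axial and one equatorial in each chair.
Chair I (chloro axial, ethyl equatorial): E = 0.51 kcal/mol.
Chair II (chloro equatorial, ethyl axial): E = 1.75 kcal/mol.
Chair I is the more stable (lower-energy) conformer, and in that chair the chloro group is axial.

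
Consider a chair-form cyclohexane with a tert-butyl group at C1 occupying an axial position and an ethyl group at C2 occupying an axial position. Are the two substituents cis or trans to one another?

trans

C1 and C2 have opposite parity, so their axial bonds point in opposite directions.
With opposite-parity carbons, two substituents on the same face are one axial and one equatorial; opposite faces give both axial or both equatorial.
Here the groups are axial/axial → opposite face → trans.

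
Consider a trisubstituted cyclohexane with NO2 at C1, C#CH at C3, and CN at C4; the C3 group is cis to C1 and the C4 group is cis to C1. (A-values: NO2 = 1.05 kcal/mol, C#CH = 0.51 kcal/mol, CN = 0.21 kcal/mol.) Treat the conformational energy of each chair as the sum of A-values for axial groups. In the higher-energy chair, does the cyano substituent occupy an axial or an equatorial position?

Chair I (nitro axial, ethynyl axial, cyano equatorial): E = 1.56 kcal/mol.
Chair II (nitro equatorial, ethynyl equatorial, cyano axial): E = 0.21 kcal/mol.
Chair I is the less stable (higher-energy) conformer, and in that chair the cyano group is equatorial.

equatorial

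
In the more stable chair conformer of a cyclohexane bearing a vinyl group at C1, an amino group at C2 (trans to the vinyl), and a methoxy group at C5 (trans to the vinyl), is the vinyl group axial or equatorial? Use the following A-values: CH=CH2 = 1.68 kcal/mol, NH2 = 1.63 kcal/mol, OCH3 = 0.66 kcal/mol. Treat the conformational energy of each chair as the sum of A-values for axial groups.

Chair I (vinyl axial, amino axial, methoxy equatorial): E = 3.31 kcal/mol.
Chair II (vinyl equatorial, amino equatorial, methoxy axial): E = 0.66 kcal/mol.
Chair II is the more stable (lower-energy) conformer, and in that chair the vinyl group is equatorial.

equatorial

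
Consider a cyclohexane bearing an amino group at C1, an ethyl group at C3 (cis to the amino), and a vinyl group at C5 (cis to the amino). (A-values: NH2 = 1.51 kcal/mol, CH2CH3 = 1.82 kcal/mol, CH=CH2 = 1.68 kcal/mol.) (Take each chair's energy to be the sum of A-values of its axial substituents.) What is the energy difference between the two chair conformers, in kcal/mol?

Chair I (amino axial, ethyl axial, vinyl axial): E = 5.01 kcal/mol.
Chair II (amino equatorial, ethyl equatorial, vinyl equatorial): E = 0.00 kcal/mol.
ΔE = 5.01 − 0.00 = 5.01 kcal/mol; chair II is more stable.

5.01 kcal/mol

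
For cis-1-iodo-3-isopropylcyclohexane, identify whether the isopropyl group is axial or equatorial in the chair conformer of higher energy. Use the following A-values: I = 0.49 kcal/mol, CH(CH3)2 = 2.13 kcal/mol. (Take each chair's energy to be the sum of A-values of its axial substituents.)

axial

C1 and C3 have the same parity, so for the cis isomer the two substituents are e,e in one chair and a,a in the other.
Chair I (iodo axial, isopropyl axial): E = 2.62 kcal/mol.
Chair II (iodo equatorial, isopropyl equatorial): E = 0.00 kcal/mol.
Chair I is the less stable (higher-energy) conformer, and in that chair the isopropyl group is axial.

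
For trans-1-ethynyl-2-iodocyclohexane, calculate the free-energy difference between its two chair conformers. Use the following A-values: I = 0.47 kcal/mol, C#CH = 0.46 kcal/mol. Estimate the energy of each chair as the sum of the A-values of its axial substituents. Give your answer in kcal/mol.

0.93 kcal/mol

C1 and C2 have opposite parity, so for the trans isomer the two substituents are e,e in one chair and a,a in the other.
Chair I (iodo axial, ethynyl axial): E = 0.93 kcal/mol.
Chair II (iodo equatorial, ethynyl equatorial): E = 0.00 kcal/mol.
ΔE = 0.93 − 0.00 = 0.93 kcal/mol; chair II is more stable.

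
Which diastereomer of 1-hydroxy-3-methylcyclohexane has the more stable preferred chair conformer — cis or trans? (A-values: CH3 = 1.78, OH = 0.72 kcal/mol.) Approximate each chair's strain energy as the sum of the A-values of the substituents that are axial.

At 1,3 positions (parity same): cis → (e,e or a,a); trans → (a,e or e,a).
Best chair for cis: E = 0.00 kcal/mol; best chair for trans: E = 0.72 kcal/mol.
The cis isomer is lower by 0.72 kcal/mol.

cis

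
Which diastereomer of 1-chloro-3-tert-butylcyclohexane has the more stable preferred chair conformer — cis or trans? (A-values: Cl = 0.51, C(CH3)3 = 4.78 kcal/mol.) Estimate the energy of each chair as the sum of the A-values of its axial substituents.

At 1,3 positions (parity same): cis → (e,e or a,a); trans → (a,e or e,a).
Best chair for cis: E = 0.00 kcal/mol; best chair for trans: E = 0.51 kcal/mol.
The cis isomer is lower by 0.51 kcal/mol.

cis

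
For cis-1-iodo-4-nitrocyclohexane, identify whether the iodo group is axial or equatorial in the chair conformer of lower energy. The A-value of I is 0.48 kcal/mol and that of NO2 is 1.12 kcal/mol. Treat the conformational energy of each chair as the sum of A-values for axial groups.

axial

C1 and C4 have opposite parity, so for the cis isomer the two substituents are one axial and one equatorial in each chair.
Chair I (iodo axial, nitro equatorial): E = 0.48 kcal/mol.
Chair II (iodo equatorial, nitro axial): E = 1.12 kcal/mol.
Chair I is the more stable (lower-energy) conformer, and in that chair the iodo group is axial.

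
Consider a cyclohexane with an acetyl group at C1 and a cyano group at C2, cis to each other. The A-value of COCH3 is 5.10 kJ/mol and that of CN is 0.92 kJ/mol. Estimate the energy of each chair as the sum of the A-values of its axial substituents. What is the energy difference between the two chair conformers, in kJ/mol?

4.18 kJ/mol

C1 and C2 have opposite parity, so for the cis isomer the two substituents are one axial and one equatorial in each chair.
Chair I (acetyl axial, cyano equatorial): E = 5.10 kJ/mol.
Chair II (acetyl equatorial, cyano axial): E = 0.92 kJ/mol.
ΔE = 5.10 − 0.92 = 4.18 kJ/mol; chair II is more stable.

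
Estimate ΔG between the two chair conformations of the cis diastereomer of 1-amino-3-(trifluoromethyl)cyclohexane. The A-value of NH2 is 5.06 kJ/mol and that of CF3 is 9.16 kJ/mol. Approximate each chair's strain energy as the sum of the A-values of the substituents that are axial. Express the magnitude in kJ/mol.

C1 and C3 have the same parity, so for the cis isomer the two substituents are e,e in one chair and a,a in the other.
Chair I (amino axial, trifluoromethyl axial): E = 14.22 kJ/mol.
Chair II (amino equatorial, trifluoromethyl equatorial): E = 0.00 kJ/mol.
ΔE = 14.22 − 0.00 = 14.22 kJ/mol; chair II is more stable.

14.22 kJ/mol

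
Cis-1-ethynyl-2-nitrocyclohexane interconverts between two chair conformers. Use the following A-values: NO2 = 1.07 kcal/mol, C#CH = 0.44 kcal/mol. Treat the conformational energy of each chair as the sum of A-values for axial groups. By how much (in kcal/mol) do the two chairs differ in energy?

0.63 kcal/mol

C1 and C2 have opposite parity, so for the cis isomer the two substituents are one axial and one equatorial in each chair.
Chair I (nitro axial, ethynyl equatorial): E = 1.07 kcal/mol.
Chair II (nitro equatorial, ethynyl axial): E = 0.44 kcal/mol.
ΔE = 1.07 − 0.44 = 0.63 kcal/mol; chair II is more stable.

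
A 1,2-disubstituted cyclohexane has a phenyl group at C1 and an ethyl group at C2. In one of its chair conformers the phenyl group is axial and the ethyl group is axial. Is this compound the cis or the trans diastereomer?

trans

C1 and C2 have opposite parity, so their axial bonds point in opposite directions.
With opposite-parity carbons, two substituents on the same face are one axial and one equatorial; opposite faces give both axial or both equatorial.
Here the groups are axial/axial → opposite face → trans.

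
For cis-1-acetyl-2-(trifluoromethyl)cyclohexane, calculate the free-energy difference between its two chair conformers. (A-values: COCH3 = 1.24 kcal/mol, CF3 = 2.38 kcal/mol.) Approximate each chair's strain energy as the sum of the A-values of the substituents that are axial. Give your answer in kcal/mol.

C1 and C2 have opposite parity, so for the cis isomer the two substituents are one axial and one equatorial in each chair.
Chair I (acetyl axial, trifluoromethyl equatorial): E = 1.24 kcal/mol.
Chair II (acetyl equatorial, trifluoromethyl axial): E = 2.38 kcal/mol.
ΔE = 2.38 − 1.24 = 1.14 kcal/mol; chair I is more stable.

1.14 kcal/mol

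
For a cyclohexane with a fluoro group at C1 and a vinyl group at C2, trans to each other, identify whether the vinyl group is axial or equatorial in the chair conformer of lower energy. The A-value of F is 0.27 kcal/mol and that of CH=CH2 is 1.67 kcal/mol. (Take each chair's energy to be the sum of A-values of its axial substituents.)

equatorial

C1 and C2 have opposite parity, so for the trans isomer the two substituents are e,e in one chair and a,a in the other.
Chair I (fluoro axial, vinyl axial): E = 1.94 kcal/mol.
Chair II (fluoro equatorial, vinyl equatorial): E = 0.00 kcal/mol.
Chair II is the more stable (lower-energy) conformer, and in that chair the vinyl group is equatorial.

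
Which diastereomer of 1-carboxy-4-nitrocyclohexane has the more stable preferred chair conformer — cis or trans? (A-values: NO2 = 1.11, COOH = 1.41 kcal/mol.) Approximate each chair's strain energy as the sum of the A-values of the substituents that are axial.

At 1,4 positions (parity opposite): cis → (a,e or e,a); trans → (e,e or a,a).
Best chair for cis: E = 1.11 kcal/mol; best chair for trans: E = 0.00 kcal/mol.
The trans isomer is lower by 1.11 kcal/mol.

trans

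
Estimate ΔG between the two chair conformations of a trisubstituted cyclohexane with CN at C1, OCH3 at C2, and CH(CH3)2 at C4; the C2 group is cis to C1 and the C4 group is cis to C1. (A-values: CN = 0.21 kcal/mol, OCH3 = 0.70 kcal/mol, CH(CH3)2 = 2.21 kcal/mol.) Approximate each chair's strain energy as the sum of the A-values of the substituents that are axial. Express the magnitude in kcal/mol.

2.70 kcal/mol

Chair I (cyano axial, methoxy equatorial, isopropyl equatorial): E = 0.21 kcal/mol.
Chair II (cyano equatorial, methoxy axial, isopropyl axial): E = 2.91 kcal/mol.
ΔE = 2.91 − 0.21 = 2.70 kcal/mol; chair I is more stable.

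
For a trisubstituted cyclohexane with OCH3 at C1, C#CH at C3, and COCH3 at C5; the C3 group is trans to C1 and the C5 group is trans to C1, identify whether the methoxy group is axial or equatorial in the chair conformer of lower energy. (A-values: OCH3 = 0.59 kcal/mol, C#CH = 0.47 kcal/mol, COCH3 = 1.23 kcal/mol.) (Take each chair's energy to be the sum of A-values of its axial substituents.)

Chair I (methoxy axial, ethynyl equatorial, acetyl equatorial): E = 0.59 kcal/mol.
Chair II (methoxy equatorial, ethynyl axial, acetyl axial): E = 1.70 kcal/mol.
Chair I is the more stable (lower-energy) conformer, and in that chair the methoxy group is axial.

axial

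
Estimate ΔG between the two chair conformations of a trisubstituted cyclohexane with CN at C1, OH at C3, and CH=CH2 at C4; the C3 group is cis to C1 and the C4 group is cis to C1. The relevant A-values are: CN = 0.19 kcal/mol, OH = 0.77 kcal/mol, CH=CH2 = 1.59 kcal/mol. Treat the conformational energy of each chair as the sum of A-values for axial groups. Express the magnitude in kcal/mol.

0.63 kcal/mol

Chair I (cyano axial, hydroxyl axial, vinyl equatorial): E = 0.96 kcal/mol.
Chair II (cyano equatorial, hydroxyl equatorial, vinyl axial): E = 1.59 kcal/mol.
ΔE = 1.59 − 0.96 = 0.63 kcal/mol; chair I is more stable.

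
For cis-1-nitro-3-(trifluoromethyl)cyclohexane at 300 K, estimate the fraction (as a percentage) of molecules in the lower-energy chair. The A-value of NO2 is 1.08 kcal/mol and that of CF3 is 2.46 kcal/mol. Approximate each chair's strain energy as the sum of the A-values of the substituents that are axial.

C1 and C3 have the same parity, so for the cis isomer the two substituents are e,e in one chair and a,a in the other.
Chair I (nitro axial, trifluoromethyl axial): E = 3.54 kcal/mol; chair II (nitro equatorial, trifluoromethyl equatorial): E = 0.00 kcal/mol.
ΔG = 3.54 kcal/mol between the two chairs.
K = exp(ΔG/RT) with R = 1.987×10⁻³ kcal mol⁻¹ K⁻¹ and T = 300 K gives K ≈ 379.
Fraction in the lower-energy chair = K/(K+1) = 99.7%.

99.7%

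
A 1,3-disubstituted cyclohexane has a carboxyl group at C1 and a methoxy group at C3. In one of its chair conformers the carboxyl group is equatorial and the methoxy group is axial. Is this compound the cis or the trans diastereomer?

C1 and C3 have the same parity, so their axial bonds point in the same direction.
With same-parity carbons, two substituents on the same face are both axial or both equatorial; opposite faces give one of each.
Here the groups are equatorial/axial → opposite face → trans.

trans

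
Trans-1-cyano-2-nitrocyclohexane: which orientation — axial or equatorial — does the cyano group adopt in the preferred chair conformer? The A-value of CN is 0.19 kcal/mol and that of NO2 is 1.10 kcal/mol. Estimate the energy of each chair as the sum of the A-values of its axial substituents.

equatorial

C1 and C2 have opposite parity, so for the trans isomer the two substituents are e,e in one chair and a,a in the other.
Chair I (cyano axial, nitro axial): E = 1.29 kcal/mol.
Chair II (cyano equatorial, nitro equatorial): E = 0.00 kcal/mol.
Chair II is the more stable (lower-energy) conformer, and in that chair the cyano group is equatorial.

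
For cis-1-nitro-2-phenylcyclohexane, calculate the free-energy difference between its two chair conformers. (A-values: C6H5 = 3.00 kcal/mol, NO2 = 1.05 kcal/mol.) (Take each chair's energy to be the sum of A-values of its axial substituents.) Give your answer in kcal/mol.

1.95 kcal/mol

C1 and C2 have opposite parity, so for the cis isomer the two substituents are one axial and one equatorial in each chair.
Chair I (phenyl axial, nitro equatorial): E = 3.00 kcal/mol.
Chair II (phenyl equatorial, nitro axial): E = 1.05 kcal/mol.
ΔE = 3.00 − 1.05 = 1.95 kcal/mol; chair II is more stable.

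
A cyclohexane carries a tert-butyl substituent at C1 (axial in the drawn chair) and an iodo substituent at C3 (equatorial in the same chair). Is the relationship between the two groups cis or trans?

trans

C1 and C3 have the same parity, so their axial bonds point in the same direction.
With same-parity carbons, two substituents on the same face are both axial or both equatorial; opposite faces give one of each.
Here the groups are axial/equatorial → opposite face → trans.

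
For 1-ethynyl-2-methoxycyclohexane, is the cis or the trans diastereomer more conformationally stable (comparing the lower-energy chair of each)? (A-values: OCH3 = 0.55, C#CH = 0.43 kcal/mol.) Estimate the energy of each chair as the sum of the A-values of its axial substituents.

trans

At 1,2 positions (parity opposite): cis → (a,e or e,a); trans → (e,e or a,a).
Best chair for cis: E = 0.43 kcal/mol; best chair for trans: E = 0.00 kcal/mol.
The trans isomer is lower by 0.43 kcal/mol.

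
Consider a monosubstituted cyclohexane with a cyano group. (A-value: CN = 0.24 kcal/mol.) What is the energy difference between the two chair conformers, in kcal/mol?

A monosubstituted cyclohexane has one chair with the cyano group axial (E = A = 0.24 kcal/mol) and one with it equatorial (E = 0).
ΔE = 0.24 − 0 = 0.24 kcal/mol.

0.24 kcal/mol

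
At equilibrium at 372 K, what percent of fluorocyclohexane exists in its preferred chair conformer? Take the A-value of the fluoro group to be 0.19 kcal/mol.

One chair has the fluoro group axial (E = 0.19 kcal/mol) and the other has it equatorial (E = 0).
ΔG = 0.19 kcal/mol between the two chairs.
K = exp(ΔG/RT) with R = 1.987×10⁻³ kcal mol⁻¹ K⁻¹ and T = 372 K gives K ≈ 1.29.
Fraction in the lower-energy chair = K/(K+1) = 56.4%.

56.4%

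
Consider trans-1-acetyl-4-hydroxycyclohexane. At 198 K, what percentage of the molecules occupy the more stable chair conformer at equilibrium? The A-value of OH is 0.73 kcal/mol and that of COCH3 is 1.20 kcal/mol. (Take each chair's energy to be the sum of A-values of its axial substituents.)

C1 and C4 have opposite parity, so for the trans isomer the two substituents are e,e in one chair and a,a in the other.
Chair I (hydroxyl axial, acetyl axial): E = 1.93 kcal/mol; chair II (hydroxyl equatorial, acetyl equatorial): E = 0.00 kcal/mol.
ΔG = 1.93 kcal/mol between the two chairs.
K = exp(ΔG/RT) with R = 1.987×10⁻³ kcal mol⁻¹ K⁻¹ and T = 198 K gives K ≈ 135.
Fraction in the lower-energy chair = K/(K+1) = 99.3%.

99.3%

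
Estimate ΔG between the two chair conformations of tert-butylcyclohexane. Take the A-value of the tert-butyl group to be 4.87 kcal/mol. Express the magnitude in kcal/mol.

4.87 kcal/mol

A monosubstituted cyclohexane has one chair with the tert-butyl group axial (E = A = 4.87 kcal/mol) and one with it equatorial (E = 0).
ΔE = 4.87 − 0 = 4.87 kcal/mol.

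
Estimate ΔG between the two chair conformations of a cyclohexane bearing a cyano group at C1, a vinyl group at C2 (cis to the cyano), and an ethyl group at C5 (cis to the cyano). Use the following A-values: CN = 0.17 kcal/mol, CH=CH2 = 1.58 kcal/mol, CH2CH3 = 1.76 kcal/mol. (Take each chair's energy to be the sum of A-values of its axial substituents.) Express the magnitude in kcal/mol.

0.35 kcal/mol

Chair I (cyano axial, vinyl equatorial, ethyl axial): E = 1.93 kcal/mol.
Chair II (cyano equatorial, vinyl axial, ethyl equatorial): E = 1.58 kcal/mol.
ΔE = 1.93 − 1.58 = 0.35 kcal/mol; chair II is more stable.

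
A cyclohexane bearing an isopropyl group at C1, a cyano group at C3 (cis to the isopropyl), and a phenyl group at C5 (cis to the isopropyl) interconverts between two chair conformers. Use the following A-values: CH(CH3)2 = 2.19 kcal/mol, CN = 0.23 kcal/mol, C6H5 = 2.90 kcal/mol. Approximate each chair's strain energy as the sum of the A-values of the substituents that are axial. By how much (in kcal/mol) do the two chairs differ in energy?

5.32 kcal/mol

Chair I (isopropyl axial, cyano axial, phenyl axial): E = 5.32 kcal/mol.
Chair II (isopropyl equatorial, cyano equatorial, phenyl equatorial): E = 0.00 kcal/mol.
ΔE = 5.32 − 0.00 = 5.32 kcal/mol; chair II is more stable.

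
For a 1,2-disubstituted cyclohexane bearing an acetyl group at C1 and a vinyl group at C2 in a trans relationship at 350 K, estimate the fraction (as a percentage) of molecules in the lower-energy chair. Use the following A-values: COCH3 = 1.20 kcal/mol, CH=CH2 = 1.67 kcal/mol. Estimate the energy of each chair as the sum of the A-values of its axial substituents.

C1 and C2 have opposite parity, so for the trans isomer the two substituents are e,e in one chair and a,a in the other.
Chair I (acetyl axial, vinyl axial): E = 2.87 kcal/mol; chair II (acetyl equatorial, vinyl equatorial): E = 0.00 kcal/mol.
ΔG = 2.87 kcal/mol between the two chairs.
K = exp(ΔG/RT) with R = 1.987×10⁻³ kcal mol⁻¹ K⁻¹ and T = 350 K gives K ≈ 62.
Fraction in the lower-energy chair = K/(K+1) = 98.4%.

98.4%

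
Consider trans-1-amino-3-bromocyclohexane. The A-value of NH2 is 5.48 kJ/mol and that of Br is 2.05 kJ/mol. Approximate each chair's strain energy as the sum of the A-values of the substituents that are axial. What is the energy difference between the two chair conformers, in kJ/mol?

3.43 kJ/mol

C1 and C3 have the same parity, so for the trans isomer the two substituents are one axial and one equatorial in each chair.
Chair I (amino axial, bromo equatorial): E = 5.48 kJ/mol.
Chair II (amino equatorial, bromo axial): E = 2.05 kJ/mol.
ΔE = 5.48 − 2.05 = 3.43 kJ/mol; chair II is more stable.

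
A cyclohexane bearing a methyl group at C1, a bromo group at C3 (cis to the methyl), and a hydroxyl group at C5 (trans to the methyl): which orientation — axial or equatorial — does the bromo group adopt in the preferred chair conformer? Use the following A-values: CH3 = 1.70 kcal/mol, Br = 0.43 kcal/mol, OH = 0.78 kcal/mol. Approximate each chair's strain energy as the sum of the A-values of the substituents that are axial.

equatorial

Chair I (methyl axial, bromo axial, hydroxyl equatorial): E = 2.13 kcal/mol.
Chair II (methyl equatorial, bromo equatorial, hydroxyl axial): E = 0.78 kcal/mol.
Chair II is the more stable (lower-energy) conformer, and in that chair the bromo group is equatorial.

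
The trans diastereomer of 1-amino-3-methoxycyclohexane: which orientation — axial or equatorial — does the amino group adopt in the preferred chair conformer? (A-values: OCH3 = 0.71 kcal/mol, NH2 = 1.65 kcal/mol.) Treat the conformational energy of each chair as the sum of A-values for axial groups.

equatorial

C1 and C3 have the same parity, so for the trans isomer the two substituents are one axial and one equatorial in each chair.
Chair I (methoxy axial, amino equatorial): E = 0.71 kcal/mol.
Chair II (methoxy equatorial, amino axial): E = 1.65 kcal/mol.
Chair I is the more stable (lower-energy) conformer, and in that chair the amino group is equatorial.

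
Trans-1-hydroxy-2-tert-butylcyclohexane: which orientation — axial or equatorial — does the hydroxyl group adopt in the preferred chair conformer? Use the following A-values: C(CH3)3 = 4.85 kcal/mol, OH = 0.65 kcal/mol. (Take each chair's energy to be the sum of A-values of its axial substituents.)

C1 and C2 have opposite parity, so for the trans isomer the two substituents are e,e in one chair and a,a in the other.
Chair I (tert-butyl axial, hydroxyl axial): E = 5.50 kcal/mol.
Chair II (tert-butyl equatorial, hydroxyl equatorial): E = 0.00 kcal/mol.
Chair II is the more stable (lower-energy) conformer, and in that chair the hydroxyl group is equatorial.

equatorial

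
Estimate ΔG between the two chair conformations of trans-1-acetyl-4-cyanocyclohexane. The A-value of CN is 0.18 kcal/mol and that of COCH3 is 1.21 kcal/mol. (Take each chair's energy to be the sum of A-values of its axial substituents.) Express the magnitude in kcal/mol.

C1 and C4 have opposite parity, so for the trans isomer the two substituents are e,e in one chair and a,a in the other.
Chair I (cyano axial, acetyl axial): E = 1.39 kcal/mol.
Chair II (cyano equatorial, acetyl equatorial): E = 0.00 kcal/mol.
ΔE = 1.39 − 0.00 = 1.39 kcal/mol; chair II is more stable.

1.39 kcal/mol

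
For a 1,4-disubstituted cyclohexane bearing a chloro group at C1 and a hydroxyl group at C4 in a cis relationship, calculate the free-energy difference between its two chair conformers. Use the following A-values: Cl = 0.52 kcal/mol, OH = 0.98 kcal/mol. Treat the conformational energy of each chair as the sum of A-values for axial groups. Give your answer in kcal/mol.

0.46 kcal/mol

C1 and C4 have opposite parity, so for the cis isomer the two substituents are one axial and one equatorial in each chair.
Chair I (chloro axial, hydroxyl equatorial): E = 0.52 kcal/mol.
Chair II (chloro equatorial, hydroxyl axial): E = 0.98 kcal/mol.
ΔE = 0.98 − 0.52 = 0.46 kcal/mol; chair I is more stable.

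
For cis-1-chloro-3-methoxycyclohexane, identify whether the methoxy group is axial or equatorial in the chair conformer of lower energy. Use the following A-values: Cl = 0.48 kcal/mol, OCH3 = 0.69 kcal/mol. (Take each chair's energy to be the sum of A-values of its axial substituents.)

equatorial

C1 and C3 have the same parity, so for the cis isomer the two substituents are e,e in one chair and a,a in the other.
Chair I (chloro axial, methoxy axial): E = 1.17 kcal/mol.
Chair II (chloro equatorial, methoxy equatorial): E = 0.00 kcal/mol.
Chair II is the more stable (lower-energy) conformer, and in that chair the methoxy group is equatorial.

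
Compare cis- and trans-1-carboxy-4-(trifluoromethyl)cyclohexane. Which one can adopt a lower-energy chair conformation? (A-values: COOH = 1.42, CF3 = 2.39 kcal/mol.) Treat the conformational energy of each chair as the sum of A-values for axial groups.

At 1,4 positions (parity opposite): cis → (a,e or e,a); trans → (e,e or a,a).
Best chair for cis: E = 1.42 kcal/mol; best chair for trans: E = 0.00 kcal/mol.
The trans isomer is lower by 1.42 kcal/mol.

trans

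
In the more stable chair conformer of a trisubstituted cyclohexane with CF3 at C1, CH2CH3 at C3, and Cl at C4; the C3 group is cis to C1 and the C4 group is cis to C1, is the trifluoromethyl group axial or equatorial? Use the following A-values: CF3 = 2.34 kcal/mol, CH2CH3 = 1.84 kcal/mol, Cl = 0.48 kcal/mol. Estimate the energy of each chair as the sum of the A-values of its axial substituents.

equatorial

Chair I (trifluoromethyl axial, ethyl axial, chloro equatorial): E = 4.18 kcal/mol.
Chair II (trifluoromethyl equatorial, ethyl equatorial, chloro axial): E = 0.48 kcal/mol.
Chair II is the more stable (lower-energy) conformer, and in that chair the trifluoromethyl group is equatorial.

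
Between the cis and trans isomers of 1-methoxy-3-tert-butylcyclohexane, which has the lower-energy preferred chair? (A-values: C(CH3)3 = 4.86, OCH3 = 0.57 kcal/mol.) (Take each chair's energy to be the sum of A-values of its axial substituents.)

At 1,3 positions (parity same): cis → (e,e or a,a); trans → (a,e or e,a).
Best chair for cis: E = 0.00 kcal/mol; best chair for trans: E = 0.57 kcal/mol.
The cis isomer is lower by 0.57 kcal/mol.

cis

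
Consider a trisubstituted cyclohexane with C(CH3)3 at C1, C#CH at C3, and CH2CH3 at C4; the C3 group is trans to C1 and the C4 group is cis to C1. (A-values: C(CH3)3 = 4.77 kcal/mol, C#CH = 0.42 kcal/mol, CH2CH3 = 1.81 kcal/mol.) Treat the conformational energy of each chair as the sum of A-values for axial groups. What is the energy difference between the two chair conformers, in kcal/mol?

Chair I (tert-butyl axial, ethynyl equatorial, ethyl equatorial): E = 4.77 kcal/mol.
Chair II (tert-butyl equatorial, ethynyl axial, ethyl axial): E = 2.23 kcal/mol.
ΔE = 4.77 − 2.23 = 2.54 kcal/mol; chair II is more stable.

2.54 kcal/mol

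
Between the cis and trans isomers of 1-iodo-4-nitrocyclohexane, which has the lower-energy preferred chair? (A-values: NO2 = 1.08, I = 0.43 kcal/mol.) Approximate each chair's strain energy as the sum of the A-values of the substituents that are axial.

trans

At 1,4 positions (parity opposite): cis → (a,e or e,a); trans → (e,e or a,a).
Best chair for cis: E = 0.43 kcal/mol; best chair for trans: E = 0.00 kcal/mol.
The trans isomer is lower by 0.43 kcal/mol.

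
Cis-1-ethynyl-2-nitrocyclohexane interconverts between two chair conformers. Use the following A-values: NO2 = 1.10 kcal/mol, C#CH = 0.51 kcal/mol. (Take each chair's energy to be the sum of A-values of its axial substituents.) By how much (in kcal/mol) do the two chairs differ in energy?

0.59 kcal/mol

C1 and C2 have opposite parity, so for the cis isomer the two substituents are one axial and one equatorial in each chair.
Chair I (nitro axial, ethynyl equatorial): E = 1.10 kcal/mol.
Chair II (nitro equatorial, ethynyl axial): E = 0.51 kcal/mol.
ΔE = 1.10 − 0.51 = 0.59 kcal/mol; chair II is more stable.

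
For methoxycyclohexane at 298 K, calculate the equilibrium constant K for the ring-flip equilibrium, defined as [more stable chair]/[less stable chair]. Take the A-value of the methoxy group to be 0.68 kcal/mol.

One chair has the methoxy group axial (E = 0.68 kcal/mol) and the other has it equatorial (E = 0).
ΔG = 0.68 kcal/mol between the two chairs.
K = exp(ΔG/RT) with R = 1.987×10⁻³ kcal mol⁻¹ K⁻¹ and T = 298 K gives K ≈ 3.15.

K ≈ 3.15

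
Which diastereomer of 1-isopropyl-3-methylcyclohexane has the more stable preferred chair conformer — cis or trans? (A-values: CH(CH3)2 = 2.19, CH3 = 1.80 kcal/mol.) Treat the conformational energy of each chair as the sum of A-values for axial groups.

cis

At 1,3 positions (parity same): cis → (e,e or a,a); trans → (a,e or e,a).
Best chair for cis: E = 0.00 kcal/mol; best chair for trans: E = 1.80 kcal/mol.
The cis isomer is lower by 1.80 kcal/mol.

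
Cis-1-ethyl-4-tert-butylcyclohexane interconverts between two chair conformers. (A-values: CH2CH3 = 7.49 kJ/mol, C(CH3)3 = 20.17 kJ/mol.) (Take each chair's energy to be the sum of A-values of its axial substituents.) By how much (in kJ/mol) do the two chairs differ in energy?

C1 and C4 have opposite parity, so for the cis isomer the two substituents are one axial and one equatorial in each chair.
Chair I (ethyl axial, tert-butyl equatorial): E = 7.49 kJ/mol.
Chair II (ethyl equatorial, tert-butyl axial): E = 20.17 kJ/mol.
ΔE = 20.17 − 7.49 = 12.68 kJ/mol; chair I is more stable.

12.68 kJ/mol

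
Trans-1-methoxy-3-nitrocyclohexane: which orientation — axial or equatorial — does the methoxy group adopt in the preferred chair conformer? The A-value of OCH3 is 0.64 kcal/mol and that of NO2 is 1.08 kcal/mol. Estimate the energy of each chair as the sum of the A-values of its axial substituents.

axial

C1 and C3 have the same parity, so for the trans isomer the two substituents are one axial and one equatorial in each chair.
Chair I (methoxy axial, nitro equatorial): E = 0.64 kcal/mol.
Chair II (methoxy equatorial, nitro axial): E = 1.08 kcal/mol.
Chair I is the more stable (lower-energy) conformer, and in that chair the methoxy group is axial.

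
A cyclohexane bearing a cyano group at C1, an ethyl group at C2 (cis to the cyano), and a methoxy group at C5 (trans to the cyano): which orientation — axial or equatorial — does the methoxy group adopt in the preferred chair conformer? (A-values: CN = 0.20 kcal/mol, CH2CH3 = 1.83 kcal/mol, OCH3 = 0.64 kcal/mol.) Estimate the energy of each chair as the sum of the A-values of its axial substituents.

Chair I (cyano axial, ethyl equatorial, methoxy equatorial): E = 0.20 kcal/mol.
Chair II (cyano equatorial, ethyl axial, methoxy axial): E = 2.47 kcal/mol.
Chair I is the more stable (lower-energy) conformer, and in that chair the methoxy group is equatorial.

equatorial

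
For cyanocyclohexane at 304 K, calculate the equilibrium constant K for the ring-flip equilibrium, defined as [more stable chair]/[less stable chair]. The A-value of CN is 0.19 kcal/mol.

K ≈ 1.37

One chair has the cyano group axial (E = 0.19 kcal/mol) and the other has it equatorial (E = 0).
ΔG = 0.19 kcal/mol between the two chairs.
K = exp(ΔG/RT) with R = 1.987×10⁻³ kcal mol⁻¹ K⁻¹ and T = 304 K gives K ≈ 1.37.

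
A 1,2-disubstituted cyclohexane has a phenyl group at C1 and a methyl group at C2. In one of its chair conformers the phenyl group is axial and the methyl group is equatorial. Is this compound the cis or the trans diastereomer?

cis

C1 and C2 have opposite parity, so their axial bonds point in opposite directions.
With opposite-parity carbons, two substituents on the same face are one axial and one equatorial; opposite faces give both axial or both equatorial.
Here the groups are axial/equatorial → same face → cis.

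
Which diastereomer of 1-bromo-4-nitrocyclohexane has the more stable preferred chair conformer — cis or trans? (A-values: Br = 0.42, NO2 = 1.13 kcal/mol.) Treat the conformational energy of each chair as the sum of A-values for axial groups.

At 1,4 positions (parity opposite): cis → (a,e or e,a); trans → (e,e or a,a).
Best chair for cis: E = 0.42 kcal/mol; best chair for trans: E = 0.00 kcal/mol.
The trans isomer is lower by 0.42 kcal/mol.

trans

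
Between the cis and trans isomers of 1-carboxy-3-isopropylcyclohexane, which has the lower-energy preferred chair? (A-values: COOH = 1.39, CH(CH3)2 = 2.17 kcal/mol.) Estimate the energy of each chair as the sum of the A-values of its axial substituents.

cis

At 1,3 positions (parity same): cis → (e,e or a,a); trans → (a,e or e,a).
Best chair for cis: E = 0.00 kcal/mol; best chair for trans: E = 1.39 kcal/mol.
The cis isomer is lower by 1.39 kcal/mol.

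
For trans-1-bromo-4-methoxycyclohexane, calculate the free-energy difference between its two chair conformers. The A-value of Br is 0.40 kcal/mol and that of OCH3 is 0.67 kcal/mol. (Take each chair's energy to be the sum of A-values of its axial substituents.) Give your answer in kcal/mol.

1.07 kcal/mol

C1 and C4 have opposite parity, so for the trans isomer the two substituents are e,e in one chair and a,a in the other.
Chair I (bromo axial, methoxy axial): E = 1.07 kcal/mol.
Chair II (bromo equatorial, methoxy equatorial): E = 0.00 kcal/mol.
ΔE = 1.07 − 0.00 = 1.07 kcal/mol; chair II is more stable.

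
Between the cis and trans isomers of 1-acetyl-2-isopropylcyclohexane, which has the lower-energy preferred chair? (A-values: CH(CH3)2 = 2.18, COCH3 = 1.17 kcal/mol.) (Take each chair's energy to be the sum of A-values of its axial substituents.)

At 1,2 positions (parity opposite): cis → (a,e or e,a); trans → (e,e or a,a).
Best chair for cis: E = 1.17 kcal/mol; best chair for trans: E = 0.00 kcal/mol.
The trans isomer is lower by 1.17 kcal/mol.

trans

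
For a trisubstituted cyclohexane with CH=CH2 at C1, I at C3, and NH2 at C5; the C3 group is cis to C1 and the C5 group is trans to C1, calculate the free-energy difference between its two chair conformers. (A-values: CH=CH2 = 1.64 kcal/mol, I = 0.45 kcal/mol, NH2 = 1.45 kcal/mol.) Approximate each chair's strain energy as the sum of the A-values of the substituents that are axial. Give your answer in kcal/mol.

0.64 kcal/mol

Chair I (vinyl axial, iodo axial, amino equatorial): E = 2.09 kcal/mol.
Chair II (vinyl equatorial, iodo equatorial, amino axial): E = 1.45 kcal/mol.
ΔE = 2.09 − 1.45 = 0.64 kcal/mol; chair II is more stable.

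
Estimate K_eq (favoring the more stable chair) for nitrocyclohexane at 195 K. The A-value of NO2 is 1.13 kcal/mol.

One chair has the nitro group axial (E = 1.13 kcal/mol) and the other has it equatorial (E = 0).
ΔG = 1.13 kcal/mol between the two chairs.
K = exp(ΔG/RT) with R = 1.987×10⁻³ kcal mol⁻¹ K⁻¹ and T = 195 K gives K ≈ 18.5.

K ≈ 18.5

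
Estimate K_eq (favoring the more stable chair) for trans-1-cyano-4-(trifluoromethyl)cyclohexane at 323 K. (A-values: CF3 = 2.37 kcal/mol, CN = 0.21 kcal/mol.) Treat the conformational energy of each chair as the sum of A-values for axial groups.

C1 and C4 have opposite parity, so for the trans isomer the two substituents are e,e in one chair and a,a in the other.
Chair I (trifluoromethyl axial, cyano axial): E = 2.58 kcal/mol; chair II (trifluoromethyl equatorial, cyano equatorial): E = 0.00 kcal/mol.
ΔG = 2.58 kcal/mol between the two chairs.
K = exp(ΔG/RT) with R = 1.987×10⁻³ kcal mol⁻¹ K⁻¹ and T = 323 K gives K ≈ 55.7.

K ≈ 55.7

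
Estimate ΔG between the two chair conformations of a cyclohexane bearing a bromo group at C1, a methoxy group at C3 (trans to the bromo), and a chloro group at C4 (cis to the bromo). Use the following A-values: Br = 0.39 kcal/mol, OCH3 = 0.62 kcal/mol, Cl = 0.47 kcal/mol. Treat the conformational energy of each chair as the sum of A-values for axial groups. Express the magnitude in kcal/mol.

0.70 kcal/mol

Chair I (bromo axial, methoxy equatorial, chloro equatorial): E = 0.39 kcal/mol.
Chair II (bromo equatorial, methoxy axial, chloro axial): E = 1.09 kcal/mol.
ΔE = 1.09 − 0.39 = 0.70 kcal/mol; chair I is more stable.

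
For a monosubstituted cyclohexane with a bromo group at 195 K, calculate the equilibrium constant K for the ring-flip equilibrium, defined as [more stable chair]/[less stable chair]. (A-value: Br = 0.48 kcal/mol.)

K ≈ 3.45

One chair has the bromo group axial (E = 0.48 kcal/mol) and the other has it equatorial (E = 0).
ΔG = 0.48 kcal/mol between the two chairs.
K = exp(ΔG/RT) with R = 1.987×10⁻³ kcal mol⁻¹ K⁻¹ and T = 195 K gives K ≈ 3.45.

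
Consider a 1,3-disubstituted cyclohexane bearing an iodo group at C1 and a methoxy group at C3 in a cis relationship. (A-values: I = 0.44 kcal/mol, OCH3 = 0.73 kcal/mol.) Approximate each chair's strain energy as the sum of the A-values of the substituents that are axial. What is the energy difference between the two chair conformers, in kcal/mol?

1.17 kcal/mol

C1 and C3 have the same parity, so for the cis isomer the two substituents are e,e in one chair and a,a in the other.
Chair I (iodo axial, methoxy axial): E = 1.17 kcal/mol.
Chair II (iodo equatorial, methoxy equatorial): E = 0.00 kcal/mol.
ΔE = 1.17 − 0.00 = 1.17 kcal/mol; chair II is more stable.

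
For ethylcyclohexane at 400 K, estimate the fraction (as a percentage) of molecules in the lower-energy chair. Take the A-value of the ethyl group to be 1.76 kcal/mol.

One chair has the ethyl group axial (E = 1.76 kcal/mol) and the other has it equatorial (E = 0).
ΔG = 1.76 kcal/mol between the two chairs.
K = exp(ΔG/RT) with R = 1.987×10⁻³ kcal mol⁻¹ K⁻¹ and T = 400 K gives K ≈ 9.16.
Fraction in the lower-energy chair = K/(K+1) = 90.2%.

90.2%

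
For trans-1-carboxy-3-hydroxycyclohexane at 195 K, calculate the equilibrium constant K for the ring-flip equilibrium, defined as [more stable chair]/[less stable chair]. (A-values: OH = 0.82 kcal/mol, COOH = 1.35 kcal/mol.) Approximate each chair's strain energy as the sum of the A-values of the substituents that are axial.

K ≈ 3.93

C1 and C3 have the same parity, so for the trans isomer the two substituents are one axial and one equatorial in each chair.
Chair I (hydroxyl axial, carboxyl equatorial): E = 0.82 kcal/mol; chair II (hydroxyl equatorial, carboxyl axial): E = 1.35 kcal/mol.
ΔG = 0.53 kcal/mol between the two chairs.
K = exp(ΔG/RT) with R = 1.987×10⁻³ kcal mol⁻¹ K⁻¹ and T = 195 K gives K ≈ 3.93.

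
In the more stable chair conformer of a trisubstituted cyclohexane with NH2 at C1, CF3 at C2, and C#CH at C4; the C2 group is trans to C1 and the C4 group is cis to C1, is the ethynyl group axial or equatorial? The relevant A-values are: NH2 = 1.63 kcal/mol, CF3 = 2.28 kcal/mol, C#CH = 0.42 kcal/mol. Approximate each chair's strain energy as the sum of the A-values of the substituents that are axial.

Chair I (amino axial, trifluoromethyl axial, ethynyl equatorial): E = 3.91 kcal/mol.
Chair II (amino equatorial, trifluoromethyl equatorial, ethynyl axial): E = 0.42 kcal/mol.
Chair II is the more stable (lower-energy) conformer, and in that chair the ethynyl group is axial.

axial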